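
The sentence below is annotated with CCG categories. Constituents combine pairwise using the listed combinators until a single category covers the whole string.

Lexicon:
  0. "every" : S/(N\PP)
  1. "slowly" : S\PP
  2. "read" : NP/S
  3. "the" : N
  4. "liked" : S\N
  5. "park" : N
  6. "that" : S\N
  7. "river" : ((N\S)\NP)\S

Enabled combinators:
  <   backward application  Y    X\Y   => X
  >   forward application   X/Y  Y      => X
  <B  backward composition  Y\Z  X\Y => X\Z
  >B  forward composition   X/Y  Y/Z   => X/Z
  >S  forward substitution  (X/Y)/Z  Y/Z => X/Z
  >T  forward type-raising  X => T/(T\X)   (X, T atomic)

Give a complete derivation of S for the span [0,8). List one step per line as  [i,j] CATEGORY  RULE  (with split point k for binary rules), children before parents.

[0,1] S/(N\PP)  lex  "every"
[1,2] S\PP  lex  "slowly"
[2,3] NP/S  lex  "read"
[3,4] N  lex  "the"
[4,5] S\N  lex  "liked"
[3,5] S  <  k=4
[2,5] NP  >  k=3
[5,6] N  lex  "park"
[6,7] S\N  lex  "that"
[5,7] S  <  k=6
[7,8] ((N\S)\NP)\S  lex  "river"
[5,8] (N\S)\NP  <  k=7
[2,8] N\S  <  k=5
[1,8] N\PP  <B  k=2
[0,8] S  >  k=1

[0,8] S   >
  [0,1] "every" : S/(N\PP)
  [1,8] N\PP   <B
    [1,2] "slowly" : S\PP
    [2,8] N\S   <
      [2,5] NP   >
        [2,3] "read" : NP/S
        [3,5] S   <
          [3,4] "the" : N
          [4,5] "liked" : S\N
      [5,8] (N\S)\NP   <
        [5,7] S   <
          [5,6] "park" : N
          [6,7] "that" : S\N
        [7,8] "river" : ((N\S)\NP)\S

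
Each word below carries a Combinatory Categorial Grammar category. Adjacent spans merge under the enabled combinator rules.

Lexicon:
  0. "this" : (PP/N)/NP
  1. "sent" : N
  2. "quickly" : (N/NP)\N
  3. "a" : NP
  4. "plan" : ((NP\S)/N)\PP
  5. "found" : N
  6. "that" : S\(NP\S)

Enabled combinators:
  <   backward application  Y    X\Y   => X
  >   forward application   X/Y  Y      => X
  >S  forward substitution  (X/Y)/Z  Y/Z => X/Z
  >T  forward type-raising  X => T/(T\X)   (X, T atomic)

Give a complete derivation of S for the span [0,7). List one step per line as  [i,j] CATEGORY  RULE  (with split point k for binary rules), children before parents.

[0,1] (PP/N)/NP  lex  "this"
[1,2] N  lex  "sent"
[2,3] (N/NP)\N  lex  "quickly"
[1,3] N/NP  <  k=2
[0,3] PP/NP  >S  k=1
[3,4] NP  lex  "a"
[0,4] PP  >  k=3
[4,5] ((NP\S)/N)\PP  lex  "plan"
[0,5] (NP\S)/N  <  k=4
[5,6] N  lex  "found"
[0,6] NP\S  >  k=5
[6,7] S\(NP\S)  lex  "that"
[0,7] S  <  k=6

[0,7] S   <
  [0,6] NP\S   >
    [0,5] (NP\S)/N   <
      [0,4] PP   >
        [0,3] PP/NP   >S
          [0,1] "this" : (PP/N)/NP
          [1,3] N/NP   <
            [1,2] "sent" : N
            [2,3] "quickly" : (N/NP)\N
        [3,4] "a" : NP
      [4,5] "plan" : ((NP\S)/N)\PP
    [5,6] "found" : N
  [6,7] "that" : S\(NP\S)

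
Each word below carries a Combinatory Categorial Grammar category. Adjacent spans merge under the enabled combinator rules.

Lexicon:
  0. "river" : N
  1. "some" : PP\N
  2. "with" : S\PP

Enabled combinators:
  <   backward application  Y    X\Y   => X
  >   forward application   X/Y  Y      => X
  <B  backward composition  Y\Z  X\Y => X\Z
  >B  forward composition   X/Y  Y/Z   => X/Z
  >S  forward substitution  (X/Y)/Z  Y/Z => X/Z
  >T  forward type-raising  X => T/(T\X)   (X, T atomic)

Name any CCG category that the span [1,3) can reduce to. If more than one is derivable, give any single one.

[0,3] S   >
  [0,1] S/(S\N)   >T
    [0,1] "river" : N
  [1,3] S\N   <B
    [1,2] "some" : PP\N
    [2,3] "with" : S\PP

S\N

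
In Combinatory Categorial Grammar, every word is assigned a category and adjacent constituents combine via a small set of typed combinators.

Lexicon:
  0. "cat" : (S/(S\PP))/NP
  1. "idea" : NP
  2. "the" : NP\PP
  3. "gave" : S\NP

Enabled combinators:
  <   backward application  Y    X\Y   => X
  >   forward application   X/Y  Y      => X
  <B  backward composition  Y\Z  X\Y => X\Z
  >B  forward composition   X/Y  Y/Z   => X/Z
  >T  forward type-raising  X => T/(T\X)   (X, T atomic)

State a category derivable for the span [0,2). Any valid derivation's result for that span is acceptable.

S/(S\PP)

[0,4] S   >
  [0,2] S/(S\PP)   >
    [0,1] "cat" : (S/(S\PP))/NP
    [1,2] "idea" : NP
  [2,4] S\PP   <B
    [2,3] "the" : NP\PP
    [3,4] "gave" : S\NP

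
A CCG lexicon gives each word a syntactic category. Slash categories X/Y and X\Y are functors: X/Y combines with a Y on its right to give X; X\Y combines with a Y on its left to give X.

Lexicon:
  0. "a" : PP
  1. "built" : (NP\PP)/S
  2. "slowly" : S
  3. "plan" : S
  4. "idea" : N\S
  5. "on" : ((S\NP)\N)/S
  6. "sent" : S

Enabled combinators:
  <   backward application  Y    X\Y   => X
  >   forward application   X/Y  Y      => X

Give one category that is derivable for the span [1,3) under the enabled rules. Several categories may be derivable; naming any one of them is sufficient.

[0,7] S   <
  [0,3] NP   <
    [0,1] "a" : PP
    [1,3] NP\PP   >
      [1,2] "built" : (NP\PP)/S
      [2,3] "slowly" : S
  [3,7] S\NP   <
    [3,5] N   <
      [3,4] "plan" : S
      [4,5] "idea" : N\S
    [5,7] (S\NP)\N   >
      [5,6] "on" : ((S\NP)\N)/S
      [6,7] "sent" : S

NP\PP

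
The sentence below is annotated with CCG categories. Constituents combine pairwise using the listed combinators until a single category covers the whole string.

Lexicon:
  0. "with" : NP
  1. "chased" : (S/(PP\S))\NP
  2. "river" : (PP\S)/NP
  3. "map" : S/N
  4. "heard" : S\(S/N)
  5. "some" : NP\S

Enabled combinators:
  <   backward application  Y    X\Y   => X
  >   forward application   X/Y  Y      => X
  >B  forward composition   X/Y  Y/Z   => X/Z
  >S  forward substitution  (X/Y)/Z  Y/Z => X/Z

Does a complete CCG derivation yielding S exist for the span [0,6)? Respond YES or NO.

[0,6] S   >
  [0,2] S/(PP\S)   <
    [0,1] "with" : NP
    [1,2] "chased" : (S/(PP\S))\NP
  [2,6] PP\S   >
    [2,3] "river" : (PP\S)/NP
    [3,6] NP   <
      [3,5] S   <
        [3,4] "map" : S/N
        [4,5] "heard" : S\(S/N)
      [5,6] "some" : NP\S

YES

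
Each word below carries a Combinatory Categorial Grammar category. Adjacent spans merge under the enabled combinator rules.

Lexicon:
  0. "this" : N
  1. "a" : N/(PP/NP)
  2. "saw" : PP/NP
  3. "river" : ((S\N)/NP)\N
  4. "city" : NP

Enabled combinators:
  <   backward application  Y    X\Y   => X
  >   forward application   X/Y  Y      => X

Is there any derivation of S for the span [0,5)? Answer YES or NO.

[0,5] S   <
  [0,1] "this" : N
  [1,5] S\N   >
    [1,4] (S\N)/NP   <
      [1,3] N   >
        [1,2] "a" : N/(PP/NP)
        [2,3] "saw" : PP/NP
      [3,4] "river" : ((S\N)/NP)\N
    [4,5] "city" : NP

YES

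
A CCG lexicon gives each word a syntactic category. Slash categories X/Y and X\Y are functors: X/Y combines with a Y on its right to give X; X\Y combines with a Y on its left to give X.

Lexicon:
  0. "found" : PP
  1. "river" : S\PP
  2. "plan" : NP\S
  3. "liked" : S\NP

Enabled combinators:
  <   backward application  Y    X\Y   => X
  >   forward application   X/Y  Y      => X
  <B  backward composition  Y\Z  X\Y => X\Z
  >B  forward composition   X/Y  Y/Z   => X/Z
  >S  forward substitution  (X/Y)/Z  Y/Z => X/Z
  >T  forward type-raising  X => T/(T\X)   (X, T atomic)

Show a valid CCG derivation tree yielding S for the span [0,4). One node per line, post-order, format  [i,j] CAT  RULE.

[0,1] PP  lex  "found"
[0,1] S/(S\PP)  >T
[1,2] S\PP  lex  "river"
[2,3] NP\S  lex  "plan"
[1,3] NP\PP  <B  k=2
[3,4] S\NP  lex  "liked"
[1,4] S\PP  <B  k=3
[0,4] S  >  k=1

[0,4] S   >
  [0,1] S/(S\PP)   >T
    [0,1] "found" : PP
  [1,4] S\PP   <B
    [1,3] NP\PP   <B
      [1,2] "river" : S\PP
      [2,3] "plan" : NP\S
    [3,4] "liked" : S\NP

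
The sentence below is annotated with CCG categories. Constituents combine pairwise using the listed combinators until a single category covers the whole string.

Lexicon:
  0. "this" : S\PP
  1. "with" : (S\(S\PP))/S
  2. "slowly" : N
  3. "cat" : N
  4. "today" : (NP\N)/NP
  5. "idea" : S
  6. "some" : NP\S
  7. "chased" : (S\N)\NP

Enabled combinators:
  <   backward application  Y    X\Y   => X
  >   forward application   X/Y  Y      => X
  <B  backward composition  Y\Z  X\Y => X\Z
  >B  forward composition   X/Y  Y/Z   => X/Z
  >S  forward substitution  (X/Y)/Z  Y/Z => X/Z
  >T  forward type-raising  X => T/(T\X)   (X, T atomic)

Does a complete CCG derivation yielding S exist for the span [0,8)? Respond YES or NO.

[0,8] S   <
  [0,1] "this" : S\PP
  [1,8] S\(S\PP)   >
    [1,2] "with" : (S\(S\PP))/S
    [2,8] S   >
      [2,3] S/(S\N)   >T
        [2,3] "slowly" : N
      [3,8] S\N   <
        [3,7] NP   <
          [3,4] "cat" : N
          [4,7] NP\N   >
            [4,5] "today" : (NP\N)/NP
            [5,7] NP   <
              [5,6] "idea" : S
              [6,7] "some" : NP\S
        [7,8] "chased" : (S\N)\NP

YES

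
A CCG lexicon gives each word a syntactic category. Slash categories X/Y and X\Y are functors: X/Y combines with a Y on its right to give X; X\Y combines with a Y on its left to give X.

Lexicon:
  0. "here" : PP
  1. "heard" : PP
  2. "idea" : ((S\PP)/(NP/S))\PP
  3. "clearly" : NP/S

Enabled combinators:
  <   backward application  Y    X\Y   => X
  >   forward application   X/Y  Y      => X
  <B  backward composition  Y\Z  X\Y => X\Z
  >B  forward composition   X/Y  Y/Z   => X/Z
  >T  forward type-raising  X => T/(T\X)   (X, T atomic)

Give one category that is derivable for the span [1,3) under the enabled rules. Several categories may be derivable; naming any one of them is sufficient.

(S\PP)/(NP/S)

[0,4] S   <
  [0,1] "here" : PP
  [1,4] S\PP   >
    [1,3] (S\PP)/(NP/S)   <
      [1,2] "heard" : PP
      [2,3] "idea" : ((S\PP)/(NP/S))\PP
    [3,4] "clearly" : NP/S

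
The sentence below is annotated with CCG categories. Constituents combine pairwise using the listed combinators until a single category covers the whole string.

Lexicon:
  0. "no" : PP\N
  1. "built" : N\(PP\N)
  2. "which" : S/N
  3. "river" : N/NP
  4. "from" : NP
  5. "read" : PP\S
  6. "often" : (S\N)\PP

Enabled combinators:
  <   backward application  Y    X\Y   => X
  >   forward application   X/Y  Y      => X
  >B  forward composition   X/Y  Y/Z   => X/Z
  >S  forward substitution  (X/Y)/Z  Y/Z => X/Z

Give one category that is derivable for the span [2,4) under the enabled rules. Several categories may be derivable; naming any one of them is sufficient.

[0,7] S   <
  [0,2] N   <
    [0,1] "no" : PP\N
    [1,2] "built" : N\(PP\N)
  [2,7] S\N   <
    [2,6] PP   <
      [2,5] S   >
        [2,4] S/NP   >B
          [2,3] "which" : S/N
          [3,4] "river" : N/NP
        [4,5] "from" : NP
      [5,6] "read" : PP\S
    [6,7] "often" : (S\N)\PP

S/NP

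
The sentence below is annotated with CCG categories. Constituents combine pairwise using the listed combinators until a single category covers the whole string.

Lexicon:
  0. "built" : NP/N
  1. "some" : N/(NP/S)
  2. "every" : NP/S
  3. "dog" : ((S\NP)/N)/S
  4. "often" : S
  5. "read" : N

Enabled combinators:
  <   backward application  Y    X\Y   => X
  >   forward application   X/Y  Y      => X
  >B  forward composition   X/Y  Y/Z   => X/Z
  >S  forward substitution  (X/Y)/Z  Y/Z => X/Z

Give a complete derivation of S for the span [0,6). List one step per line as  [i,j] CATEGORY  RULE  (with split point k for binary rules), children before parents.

[0,1] NP/N  lex  "built"
[1,2] N/(NP/S)  lex  "some"
[2,3] NP/S  lex  "every"
[1,3] N  >  k=2
[0,3] NP  >  k=1
[3,4] ((S\NP)/N)/S  lex  "dog"
[4,5] S  lex  "often"
[3,5] (S\NP)/N  >  k=4
[5,6] N  lex  "read"
[3,6] S\NP  >  k=5
[0,6] S  <  k=3

[0,6] S   <
  [0,3] NP   >
    [0,1] "built" : NP/N
    [1,3] N   >
      [1,2] "some" : N/(NP/S)
      [2,3] "every" : NP/S
  [3,6] S\NP   >
    [3,5] (S\NP)/N   >
      [3,4] "dog" : ((S\NP)/N)/S
      [4,5] "often" : S
    [5,6] "read" : N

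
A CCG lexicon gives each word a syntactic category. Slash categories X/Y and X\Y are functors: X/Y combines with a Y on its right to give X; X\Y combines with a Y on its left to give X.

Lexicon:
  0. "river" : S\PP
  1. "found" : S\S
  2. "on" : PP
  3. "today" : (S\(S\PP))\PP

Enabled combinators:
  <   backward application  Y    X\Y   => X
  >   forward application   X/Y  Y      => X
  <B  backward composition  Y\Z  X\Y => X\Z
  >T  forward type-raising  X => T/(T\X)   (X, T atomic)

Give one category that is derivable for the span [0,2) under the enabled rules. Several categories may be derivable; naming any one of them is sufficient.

[0,4] S   <
  [0,2] S\PP   <B
    [0,1] "river" : S\PP
    [1,2] "found" : S\S
  [2,4] S\(S\PP)   <
    [2,3] "on" : PP
    [3,4] "today" : (S\(S\PP))\PP

S\PP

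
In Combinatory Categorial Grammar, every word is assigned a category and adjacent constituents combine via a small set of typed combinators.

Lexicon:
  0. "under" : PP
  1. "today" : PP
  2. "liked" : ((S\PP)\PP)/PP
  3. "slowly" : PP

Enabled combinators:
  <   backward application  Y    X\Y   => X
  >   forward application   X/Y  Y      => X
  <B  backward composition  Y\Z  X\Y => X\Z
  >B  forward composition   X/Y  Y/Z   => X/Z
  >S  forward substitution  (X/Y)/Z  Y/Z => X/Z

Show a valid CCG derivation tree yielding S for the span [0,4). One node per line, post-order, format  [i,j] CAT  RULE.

[0,1] PP  lex  "under"
[1,2] PP  lex  "today"
[2,3] ((S\PP)\PP)/PP  lex  "liked"
[3,4] PP  lex  "slowly"
[2,4] (S\PP)\PP  >  k=3
[1,4] S\PP  <  k=2
[0,4] S  <  k=1

[0,4] S   <
  [0,1] "under" : PP
  [1,4] S\PP   <
    [1,2] "today" : PP
    [2,4] (S\PP)\PP   >
      [2,3] "liked" : ((S\PP)\PP)/PP
      [3,4] "slowly" : PP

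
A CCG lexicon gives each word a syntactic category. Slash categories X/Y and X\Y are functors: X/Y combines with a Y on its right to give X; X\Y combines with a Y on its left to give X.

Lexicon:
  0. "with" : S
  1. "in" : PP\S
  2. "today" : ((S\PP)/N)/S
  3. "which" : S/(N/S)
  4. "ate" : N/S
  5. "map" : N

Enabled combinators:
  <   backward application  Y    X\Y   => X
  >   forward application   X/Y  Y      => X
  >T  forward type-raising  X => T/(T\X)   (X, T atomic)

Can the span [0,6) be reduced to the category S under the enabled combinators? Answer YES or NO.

[0,6] S   <
  [0,2] PP   >
    [0,1] PP/(PP\S)   >T
      [0,1] "with" : S
    [1,2] "in" : PP\S
  [2,6] S\PP   >
    [2,5] (S\PP)/N   >
      [2,3] "today" : ((S\PP)/N)/S
      [3,5] S   >
        [3,4] "which" : S/(N/S)
        [4,5] "ate" : N/S
    [5,6] "map" : N

YES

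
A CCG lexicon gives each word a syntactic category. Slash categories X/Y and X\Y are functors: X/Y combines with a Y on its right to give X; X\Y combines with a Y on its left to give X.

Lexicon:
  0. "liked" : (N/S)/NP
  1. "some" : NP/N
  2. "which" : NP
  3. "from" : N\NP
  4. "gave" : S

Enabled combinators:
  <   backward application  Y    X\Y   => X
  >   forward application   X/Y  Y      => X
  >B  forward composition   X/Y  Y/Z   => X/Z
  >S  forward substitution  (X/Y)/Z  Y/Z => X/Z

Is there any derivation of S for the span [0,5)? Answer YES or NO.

NO

(N/S)/NP NP/N NP N\NP S
CKY chart[0,5] = {N}; S ∉ chart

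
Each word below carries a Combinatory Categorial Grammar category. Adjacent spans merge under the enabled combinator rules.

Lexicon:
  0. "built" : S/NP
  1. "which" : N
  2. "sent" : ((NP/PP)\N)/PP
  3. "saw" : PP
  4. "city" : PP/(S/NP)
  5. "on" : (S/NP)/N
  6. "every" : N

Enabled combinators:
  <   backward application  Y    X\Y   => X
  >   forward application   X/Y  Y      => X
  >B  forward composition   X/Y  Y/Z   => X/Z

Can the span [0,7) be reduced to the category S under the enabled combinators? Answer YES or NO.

[0,7] S   >
  [0,1] "built" : S/NP
  [1,7] NP   >
    [1,4] NP/PP   <
      [1,2] "which" : N
      [2,4] (NP/PP)\N   >
        [2,3] "sent" : ((NP/PP)\N)/PP
        [3,4] "saw" : PP
    [4,7] PP   >
      [4,5] "city" : PP/(S/NP)
      [5,7] S/NP   >
        [5,6] "on" : (S/NP)/N
        [6,7] "every" : N

YES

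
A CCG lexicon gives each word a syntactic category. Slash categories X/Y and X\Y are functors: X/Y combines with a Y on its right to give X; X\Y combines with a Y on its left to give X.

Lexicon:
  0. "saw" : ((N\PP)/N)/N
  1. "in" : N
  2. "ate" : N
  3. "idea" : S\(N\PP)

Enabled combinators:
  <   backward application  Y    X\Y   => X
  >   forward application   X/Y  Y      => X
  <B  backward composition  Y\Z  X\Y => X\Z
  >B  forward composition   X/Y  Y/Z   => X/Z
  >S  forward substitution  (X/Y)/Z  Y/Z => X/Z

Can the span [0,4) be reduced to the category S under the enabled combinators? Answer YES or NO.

[0,4] S   <
  [0,3] N\PP   >
    [0,2] (N\PP)/N   >
      [0,1] "saw" : ((N\PP)/N)/N
      [1,2] "in" : N
    [2,3] "ate" : N
  [3,4] "idea" : S\(N\PP)

YES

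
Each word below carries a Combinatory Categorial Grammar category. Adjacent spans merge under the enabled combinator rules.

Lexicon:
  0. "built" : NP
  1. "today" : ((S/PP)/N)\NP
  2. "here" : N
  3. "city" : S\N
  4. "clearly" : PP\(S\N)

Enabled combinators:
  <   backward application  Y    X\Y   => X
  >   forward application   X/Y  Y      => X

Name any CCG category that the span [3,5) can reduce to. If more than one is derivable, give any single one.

[0,5] S   >
  [0,3] S/PP   >
    [0,2] (S/PP)/N   <
      [0,1] "built" : NP
      [1,2] "today" : ((S/PP)/N)\NP
    [2,3] "here" : N
  [3,5] PP   <
    [3,4] "city" : S\N
    [4,5] "clearly" : PP\(S\N)

PP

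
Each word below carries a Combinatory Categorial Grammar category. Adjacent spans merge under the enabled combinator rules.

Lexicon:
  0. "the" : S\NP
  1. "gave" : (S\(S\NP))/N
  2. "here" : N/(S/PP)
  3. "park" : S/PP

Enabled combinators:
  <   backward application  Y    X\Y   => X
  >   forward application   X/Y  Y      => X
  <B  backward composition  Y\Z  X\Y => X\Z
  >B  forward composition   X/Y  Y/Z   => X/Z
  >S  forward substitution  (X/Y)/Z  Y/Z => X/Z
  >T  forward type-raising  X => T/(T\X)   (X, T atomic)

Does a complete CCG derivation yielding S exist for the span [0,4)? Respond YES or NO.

[0,4] S   <
  [0,1] "the" : S\NP
  [1,4] S\(S\NP)   >
    [1,2] "gave" : (S\(S\NP))/N
    [2,4] N   >
      [2,3] "here" : N/(S/PP)
      [3,4] "park" : S/PP

YES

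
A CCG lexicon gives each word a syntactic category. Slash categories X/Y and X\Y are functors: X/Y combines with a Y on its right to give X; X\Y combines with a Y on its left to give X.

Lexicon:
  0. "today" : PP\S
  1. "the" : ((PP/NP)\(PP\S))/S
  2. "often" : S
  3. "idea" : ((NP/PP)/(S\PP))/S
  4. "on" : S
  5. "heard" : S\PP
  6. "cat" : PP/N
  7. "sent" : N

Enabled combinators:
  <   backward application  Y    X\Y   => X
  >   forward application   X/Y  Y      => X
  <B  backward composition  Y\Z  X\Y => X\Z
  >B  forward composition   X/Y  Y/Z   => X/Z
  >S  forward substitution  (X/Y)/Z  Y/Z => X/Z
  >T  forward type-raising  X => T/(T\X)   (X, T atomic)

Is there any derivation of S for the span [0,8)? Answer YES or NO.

PP\S ((PP/NP)\(PP\S))/S S ((NP/PP)/(S\PP))/S S S\PP PP/N N
CKY chart[0,8] = {N/(N\PP), NP/(NP\PP), PP, PP/(NP\NP), PP/(N\N), PP/(PP\PP), S/(S\PP)}; S ∉ chart

NO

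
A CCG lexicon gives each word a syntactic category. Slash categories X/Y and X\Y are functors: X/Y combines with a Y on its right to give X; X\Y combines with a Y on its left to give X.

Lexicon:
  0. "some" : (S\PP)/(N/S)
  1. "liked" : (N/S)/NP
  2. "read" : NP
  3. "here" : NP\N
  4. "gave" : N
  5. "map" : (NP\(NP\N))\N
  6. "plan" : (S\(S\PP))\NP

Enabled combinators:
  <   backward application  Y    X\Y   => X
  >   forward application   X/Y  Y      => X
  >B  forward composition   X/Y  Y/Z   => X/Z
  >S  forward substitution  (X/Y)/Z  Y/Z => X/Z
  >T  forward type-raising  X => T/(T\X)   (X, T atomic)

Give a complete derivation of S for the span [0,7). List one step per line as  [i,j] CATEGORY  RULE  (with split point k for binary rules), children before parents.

[0,1] (S\PP)/(N/S)  lex  "some"
[1,2] (N/S)/NP  lex  "liked"
[2,3] NP  lex  "read"
[1,3] N/S  >  k=2
[0,3] S\PP  >  k=1
[3,4] NP\N  lex  "here"
[4,5] N  lex  "gave"
[5,6] (NP\(NP\N))\N  lex  "map"
[4,6] NP\(NP\N)  <  k=5
[3,6] NP  <  k=4
[6,7] (S\(S\PP))\NP  lex  "plan"
[3,7] S\(S\PP)  <  k=6
[0,7] S  <  k=3

[0,7] S   <
  [0,3] S\PP   >
    [0,1] "some" : (S\PP)/(N/S)
    [1,3] N/S   >
      [1,2] "liked" : (N/S)/NP
      [2,3] "read" : NP
  [3,7] S\(S\PP)   <
    [3,6] NP   <
      [3,4] "here" : NP\N
      [4,6] NP\(NP\N)   <
        [4,5] "gave" : N
        [5,6] "map" : (NP\(NP\N))\N
    [6,7] "plan" : (S\(S\PP))\NP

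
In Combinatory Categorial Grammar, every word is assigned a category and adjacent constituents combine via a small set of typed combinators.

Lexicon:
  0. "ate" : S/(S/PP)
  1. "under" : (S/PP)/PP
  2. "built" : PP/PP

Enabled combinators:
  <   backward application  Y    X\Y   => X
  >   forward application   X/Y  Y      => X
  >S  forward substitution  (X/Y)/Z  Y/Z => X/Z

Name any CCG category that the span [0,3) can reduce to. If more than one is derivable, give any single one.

[0,3] S   >
  [0,1] "ate" : S/(S/PP)
  [1,3] S/PP   >S
    [1,2] "under" : (S/PP)/PP
    [2,3] "built" : PP/PP

S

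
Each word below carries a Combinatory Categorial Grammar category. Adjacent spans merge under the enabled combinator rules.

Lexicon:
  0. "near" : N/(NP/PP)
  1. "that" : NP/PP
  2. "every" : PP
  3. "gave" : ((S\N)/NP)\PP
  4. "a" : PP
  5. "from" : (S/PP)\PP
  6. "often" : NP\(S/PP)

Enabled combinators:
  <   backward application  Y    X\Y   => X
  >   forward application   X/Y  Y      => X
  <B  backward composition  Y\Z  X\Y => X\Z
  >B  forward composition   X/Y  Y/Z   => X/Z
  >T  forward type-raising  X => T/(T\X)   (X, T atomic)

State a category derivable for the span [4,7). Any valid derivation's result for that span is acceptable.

NP

[0,7] S   <
  [0,2] N   >
    [0,1] "near" : N/(NP/PP)
    [1,2] "that" : NP/PP
  [2,7] S\N   >
    [2,4] (S\N)/NP   <
      [2,3] "every" : PP
      [3,4] "gave" : ((S\N)/NP)\PP
    [4,7] NP   <
      [4,5] "a" : PP
      [5,7] NP\PP   <B
        [5,6] "from" : (S/PP)\PP
        [6,7] "often" : NP\(S/PP)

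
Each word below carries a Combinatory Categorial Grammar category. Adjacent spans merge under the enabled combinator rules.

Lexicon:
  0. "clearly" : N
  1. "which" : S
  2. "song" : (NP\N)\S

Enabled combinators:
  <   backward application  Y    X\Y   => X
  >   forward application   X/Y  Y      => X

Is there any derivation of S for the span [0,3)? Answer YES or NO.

N S (NP\N)\S
CKY chart[0,3] = {NP}; S ∉ chart

NO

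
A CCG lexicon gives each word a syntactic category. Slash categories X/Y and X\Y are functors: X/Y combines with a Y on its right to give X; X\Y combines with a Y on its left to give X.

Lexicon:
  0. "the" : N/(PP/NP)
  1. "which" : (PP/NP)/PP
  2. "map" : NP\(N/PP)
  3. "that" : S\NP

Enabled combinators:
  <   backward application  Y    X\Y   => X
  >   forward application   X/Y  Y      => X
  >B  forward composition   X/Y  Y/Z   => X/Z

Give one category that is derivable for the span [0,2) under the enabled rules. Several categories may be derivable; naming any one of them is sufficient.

N/PP

[0,4] S   <
  [0,3] NP   <
    [0,2] N/PP   >B
      [0,1] "the" : N/(PP/NP)
      [1,2] "which" : (PP/NP)/PP
    [2,3] "map" : NP\(N/PP)
  [3,4] "that" : S\NP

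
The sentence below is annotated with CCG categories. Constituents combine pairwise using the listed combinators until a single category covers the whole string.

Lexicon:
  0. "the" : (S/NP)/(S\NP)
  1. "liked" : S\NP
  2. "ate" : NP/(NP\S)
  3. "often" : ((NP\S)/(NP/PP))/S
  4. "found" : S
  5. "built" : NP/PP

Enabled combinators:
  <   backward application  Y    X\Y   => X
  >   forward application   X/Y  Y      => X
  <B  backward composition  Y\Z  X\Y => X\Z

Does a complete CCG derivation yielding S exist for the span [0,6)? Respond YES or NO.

YES

[0,6] S   >
  [0,2] S/NP   >
    [0,1] "the" : (S/NP)/(S\NP)
    [1,2] "liked" : S\NP
  [2,6] NP   >
    [2,3] "ate" : NP/(NP\S)
    [3,6] NP\S   >
      [3,5] (NP\S)/(NP/PP)   >
        [3,4] "often" : ((NP\S)/(NP/PP))/S
        [4,5] "found" : S
      [5,6] "built" : NP/PP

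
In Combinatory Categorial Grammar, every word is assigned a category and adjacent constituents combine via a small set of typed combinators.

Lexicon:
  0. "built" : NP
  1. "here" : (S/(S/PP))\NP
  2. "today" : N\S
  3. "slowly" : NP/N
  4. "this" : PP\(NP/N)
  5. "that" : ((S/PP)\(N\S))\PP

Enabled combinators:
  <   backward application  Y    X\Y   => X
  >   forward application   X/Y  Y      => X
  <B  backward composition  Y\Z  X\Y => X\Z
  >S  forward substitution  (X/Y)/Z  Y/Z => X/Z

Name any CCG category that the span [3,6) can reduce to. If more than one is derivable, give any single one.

[0,6] S   >
  [0,2] S/(S/PP)   <
    [0,1] "built" : NP
    [1,2] "here" : (S/(S/PP))\NP
  [2,6] S/PP   <
    [2,3] "today" : N\S
    [3,6] (S/PP)\(N\S)   <
      [3,5] PP   <
        [3,4] "slowly" : NP/N
        [4,5] "this" : PP\(NP/N)
      [5,6] "that" : ((S/PP)\(N\S))\PP

(S/PP)\(N\S)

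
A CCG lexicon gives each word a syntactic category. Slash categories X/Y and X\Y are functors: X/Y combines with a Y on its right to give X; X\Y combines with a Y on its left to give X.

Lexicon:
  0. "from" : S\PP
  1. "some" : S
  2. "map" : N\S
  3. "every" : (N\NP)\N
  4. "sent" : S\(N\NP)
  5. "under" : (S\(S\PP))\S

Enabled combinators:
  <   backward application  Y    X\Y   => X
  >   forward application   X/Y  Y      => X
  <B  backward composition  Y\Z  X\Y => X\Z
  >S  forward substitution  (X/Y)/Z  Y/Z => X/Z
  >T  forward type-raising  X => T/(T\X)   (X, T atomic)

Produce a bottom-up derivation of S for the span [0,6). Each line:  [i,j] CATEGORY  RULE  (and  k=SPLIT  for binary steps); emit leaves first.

[0,6] S   <
  [0,1] "from" : S\PP
  [1,6] S\(S\PP)   <
    [1,5] S   <
      [1,4] N\NP   <
        [1,3] N   <
          [1,2] "some" : S
          [2,3] "map" : N\S
        [3,4] "every" : (N\NP)\N
      [4,5] "sent" : S\(N\NP)
    [5,6] "under" : (S\(S\PP))\S

[0,1] S\PP  lex  "from"
[1,2] S  lex  "some"
[2,3] N\S  lex  "map"
[1,3] N  <  k=2
[3,4] (N\NP)\N  lex  "every"
[1,4] N\NP  <  k=3
[4,5] S\(N\NP)  lex  "sent"
[1,5] S  <  k=4
[5,6] (S\(S\PP))\S  lex  "under"
[1,6] S\(S\PP)  <  k=5
[0,6] S  <  k=1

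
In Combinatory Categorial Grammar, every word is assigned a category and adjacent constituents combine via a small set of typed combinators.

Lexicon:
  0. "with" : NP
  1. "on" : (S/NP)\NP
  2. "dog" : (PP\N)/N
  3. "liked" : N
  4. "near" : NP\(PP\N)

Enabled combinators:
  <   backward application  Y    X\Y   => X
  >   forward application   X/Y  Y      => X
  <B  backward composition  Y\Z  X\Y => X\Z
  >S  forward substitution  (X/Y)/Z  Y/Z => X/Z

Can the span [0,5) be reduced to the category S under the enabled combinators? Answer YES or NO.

YES

[0,5] S   >
  [0,2] S/NP   <
    [0,1] "with" : NP
    [1,2] "on" : (S/NP)\NP
  [2,5] NP   <
    [2,4] PP\N   >
      [2,3] "dog" : (PP\N)/N
      [3,4] "liked" : N
    [4,5] "near" : NP\(PP\N)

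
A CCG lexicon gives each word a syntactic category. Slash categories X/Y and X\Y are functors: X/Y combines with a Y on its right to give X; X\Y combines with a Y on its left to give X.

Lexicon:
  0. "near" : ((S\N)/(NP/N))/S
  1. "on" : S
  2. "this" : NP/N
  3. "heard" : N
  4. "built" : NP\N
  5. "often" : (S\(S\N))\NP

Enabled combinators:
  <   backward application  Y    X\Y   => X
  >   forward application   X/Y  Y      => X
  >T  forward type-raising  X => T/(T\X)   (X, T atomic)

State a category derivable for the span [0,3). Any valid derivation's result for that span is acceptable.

[0,6] S   <
  [0,3] S\N   >
    [0,2] (S\N)/(NP/N)   >
      [0,1] "near" : ((S\N)/(NP/N))/S
      [1,2] "on" : S
    [2,3] "this" : NP/N
  [3,6] S\(S\N)   <
    [3,5] NP   <
      [3,4] "heard" : N
      [4,5] "built" : NP\N
    [5,6] "often" : (S\(S\N))\NP

S\N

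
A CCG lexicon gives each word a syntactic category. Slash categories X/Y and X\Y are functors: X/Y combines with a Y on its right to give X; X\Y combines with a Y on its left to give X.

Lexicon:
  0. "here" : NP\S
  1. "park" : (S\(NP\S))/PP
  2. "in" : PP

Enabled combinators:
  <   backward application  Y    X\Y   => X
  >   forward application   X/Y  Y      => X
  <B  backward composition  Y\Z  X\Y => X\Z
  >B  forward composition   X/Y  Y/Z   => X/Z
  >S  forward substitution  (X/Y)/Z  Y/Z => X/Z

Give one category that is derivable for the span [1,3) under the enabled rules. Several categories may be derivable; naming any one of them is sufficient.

S\(NP\S)

[0,3] S   <
  [0,1] "here" : NP\S
  [1,3] S\(NP\S)   >
    [1,2] "park" : (S\(NP\S))/PP
    [2,3] "in" : PP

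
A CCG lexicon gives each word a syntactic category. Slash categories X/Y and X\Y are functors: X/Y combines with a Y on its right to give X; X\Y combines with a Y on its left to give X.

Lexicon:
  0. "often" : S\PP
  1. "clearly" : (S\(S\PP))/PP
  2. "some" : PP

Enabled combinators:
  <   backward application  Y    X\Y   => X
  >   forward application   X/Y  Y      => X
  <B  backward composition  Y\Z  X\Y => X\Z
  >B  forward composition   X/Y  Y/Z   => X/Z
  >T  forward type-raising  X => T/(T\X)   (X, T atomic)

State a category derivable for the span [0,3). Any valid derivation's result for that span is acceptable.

[0,3] S   <
  [0,1] "often" : S\PP
  [1,3] S\(S\PP)   >
    [1,2] "clearly" : (S\(S\PP))/PP
    [2,3] "some" : PP

S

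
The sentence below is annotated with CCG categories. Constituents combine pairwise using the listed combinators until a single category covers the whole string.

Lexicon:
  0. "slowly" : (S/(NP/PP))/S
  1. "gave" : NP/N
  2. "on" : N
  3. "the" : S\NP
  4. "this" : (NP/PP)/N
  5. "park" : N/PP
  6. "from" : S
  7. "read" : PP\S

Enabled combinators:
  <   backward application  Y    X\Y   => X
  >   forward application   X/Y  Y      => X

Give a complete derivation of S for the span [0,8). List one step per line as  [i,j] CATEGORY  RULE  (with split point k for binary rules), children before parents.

[0,1] (S/(NP/PP))/S  lex  "slowly"
[1,2] NP/N  lex  "gave"
[2,3] N  lex  "on"
[1,3] NP  >  k=2
[3,4] S\NP  lex  "the"
[1,4] S  <  k=3
[0,4] S/(NP/PP)  >  k=1
[4,5] (NP/PP)/N  lex  "this"
[5,6] N/PP  lex  "park"
[6,7] S  lex  "from"
[7,8] PP\S  lex  "read"
[6,8] PP  <  k=7
[5,8] N  >  k=6
[4,8] NP/PP  >  k=5
[0,8] S  >  k=4

[0,8] S   >
  [0,4] S/(NP/PP)   >
    [0,1] "slowly" : (S/(NP/PP))/S
    [1,4] S   <
      [1,3] NP   >
        [1,2] "gave" : NP/N
        [2,3] "on" : N
      [3,4] "the" : S\NP
  [4,8] NP/PP   >
    [4,5] "this" : (NP/PP)/N
    [5,8] N   >
      [5,6] "park" : N/PP
      [6,8] PP   <
        [6,7] "from" : S
        [7,8] "read" : PP\S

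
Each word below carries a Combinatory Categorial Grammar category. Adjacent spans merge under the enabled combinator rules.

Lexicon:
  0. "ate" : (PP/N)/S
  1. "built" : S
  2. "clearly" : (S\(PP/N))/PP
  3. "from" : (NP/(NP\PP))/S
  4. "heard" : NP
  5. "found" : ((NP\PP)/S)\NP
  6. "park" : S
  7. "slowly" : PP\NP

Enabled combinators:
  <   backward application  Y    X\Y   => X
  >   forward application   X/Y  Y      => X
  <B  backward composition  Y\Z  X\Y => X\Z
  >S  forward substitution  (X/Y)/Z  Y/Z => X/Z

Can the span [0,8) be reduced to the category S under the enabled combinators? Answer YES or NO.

YES

[0,8] S   <
  [0,2] PP/N   >
    [0,1] "ate" : (PP/N)/S
    [1,2] "built" : S
  [2,8] S\(PP/N)   >
    [2,3] "clearly" : (S\(PP/N))/PP
    [3,8] PP   <
      [3,7] NP   >
        [3,6] NP/S   >S
          [3,4] "from" : (NP/(NP\PP))/S
          [4,6] (NP\PP)/S   <
            [4,5] "heard" : NP
            [5,6] "found" : ((NP\PP)/S)\NP
        [6,7] "park" : S
      [7,8] "slowly" : PP\NP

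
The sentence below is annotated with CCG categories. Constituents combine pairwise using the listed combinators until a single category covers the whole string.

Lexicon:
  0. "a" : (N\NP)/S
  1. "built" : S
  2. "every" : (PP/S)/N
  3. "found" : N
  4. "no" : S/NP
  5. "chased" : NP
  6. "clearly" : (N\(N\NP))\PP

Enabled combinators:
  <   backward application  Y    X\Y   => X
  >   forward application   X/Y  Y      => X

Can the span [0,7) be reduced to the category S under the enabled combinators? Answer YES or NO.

(N\NP)/S S (PP/S)/N N S/NP NP (N\(N\NP))\PP
CKY chart[0,7] = {N}; S ∉ chart

NO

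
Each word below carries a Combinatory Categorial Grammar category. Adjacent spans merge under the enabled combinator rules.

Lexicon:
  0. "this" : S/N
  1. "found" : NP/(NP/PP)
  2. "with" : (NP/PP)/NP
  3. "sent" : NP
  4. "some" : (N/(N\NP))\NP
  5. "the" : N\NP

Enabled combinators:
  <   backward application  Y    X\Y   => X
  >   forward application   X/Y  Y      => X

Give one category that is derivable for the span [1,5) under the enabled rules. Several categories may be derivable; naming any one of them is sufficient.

[0,6] S   >
  [0,1] "this" : S/N
  [1,6] N   >
    [1,5] N/(N\NP)   <
      [1,4] NP   >
        [1,2] "found" : NP/(NP/PP)
        [2,4] NP/PP   >
          [2,3] "with" : (NP/PP)/NP
          [3,4] "sent" : NP
      [4,5] "some" : (N/(N\NP))\NP
    [5,6] "the" : N\NP

N/(N\NP)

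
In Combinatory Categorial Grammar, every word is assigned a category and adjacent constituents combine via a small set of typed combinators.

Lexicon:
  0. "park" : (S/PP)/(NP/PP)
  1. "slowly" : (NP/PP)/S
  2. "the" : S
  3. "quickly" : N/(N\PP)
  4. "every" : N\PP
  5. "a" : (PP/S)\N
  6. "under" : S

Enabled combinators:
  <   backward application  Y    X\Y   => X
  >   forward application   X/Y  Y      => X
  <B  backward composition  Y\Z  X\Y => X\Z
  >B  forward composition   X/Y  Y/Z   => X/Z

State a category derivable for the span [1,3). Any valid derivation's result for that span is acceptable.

[0,7] S   >
  [0,3] S/PP   >
    [0,1] "park" : (S/PP)/(NP/PP)
    [1,3] NP/PP   >
      [1,2] "slowly" : (NP/PP)/S
      [2,3] "the" : S
  [3,7] PP   >
    [3,6] PP/S   <
      [3,5] N   >
        [3,4] "quickly" : N/(N\PP)
        [4,5] "every" : N\PP
      [5,6] "a" : (PP/S)\N
    [6,7] "under" : S

NP/PP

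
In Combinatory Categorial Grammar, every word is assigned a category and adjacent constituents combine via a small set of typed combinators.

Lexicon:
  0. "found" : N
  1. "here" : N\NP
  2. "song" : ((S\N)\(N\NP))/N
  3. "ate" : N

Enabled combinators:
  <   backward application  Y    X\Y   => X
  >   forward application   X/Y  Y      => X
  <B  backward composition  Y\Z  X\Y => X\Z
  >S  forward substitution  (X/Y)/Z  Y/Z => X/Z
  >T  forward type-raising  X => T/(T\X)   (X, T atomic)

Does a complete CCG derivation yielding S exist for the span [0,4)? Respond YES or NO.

[0,4] S   <
  [0,1] "found" : N
  [1,4] S\N   <
    [1,2] "here" : N\NP
    [2,4] (S\N)\(N\NP)   >
      [2,3] "song" : ((S\N)\(N\NP))/N
      [3,4] "ate" : N

YES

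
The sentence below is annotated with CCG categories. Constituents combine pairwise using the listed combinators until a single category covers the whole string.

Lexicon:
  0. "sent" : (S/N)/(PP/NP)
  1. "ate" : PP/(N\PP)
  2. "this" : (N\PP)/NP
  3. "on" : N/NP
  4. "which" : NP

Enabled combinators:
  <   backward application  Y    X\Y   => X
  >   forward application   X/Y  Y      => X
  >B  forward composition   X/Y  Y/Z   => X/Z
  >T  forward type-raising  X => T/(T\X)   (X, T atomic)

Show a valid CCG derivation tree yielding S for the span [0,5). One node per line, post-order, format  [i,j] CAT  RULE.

[0,1] (S/N)/(PP/NP)  lex  "sent"
[1,2] PP/(N\PP)  lex  "ate"
[2,3] (N\PP)/NP  lex  "this"
[1,3] PP/NP  >B  k=2
[0,3] S/N  >  k=1
[3,4] N/NP  lex  "on"
[4,5] NP  lex  "which"
[3,5] N  >  k=4
[0,5] S  >  k=3

[0,5] S   >
  [0,3] S/N   >
    [0,1] "sent" : (S/N)/(PP/NP)
    [1,3] PP/NP   >B
      [1,2] "ate" : PP/(N\PP)
      [2,3] "this" : (N\PP)/NP
  [3,5] N   >
    [3,4] "on" : N/NP
    [4,5] "which" : NP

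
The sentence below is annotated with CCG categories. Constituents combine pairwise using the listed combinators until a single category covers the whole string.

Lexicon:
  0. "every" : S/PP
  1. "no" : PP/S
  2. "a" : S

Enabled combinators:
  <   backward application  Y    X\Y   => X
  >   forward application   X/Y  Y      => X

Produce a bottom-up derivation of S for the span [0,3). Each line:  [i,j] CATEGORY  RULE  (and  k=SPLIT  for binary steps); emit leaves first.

[0,1] S/PP  lex  "every"
[1,2] PP/S  lex  "no"
[2,3] S  lex  "a"
[1,3] PP  >  k=2
[0,3] S  >  k=1

[0,3] S   >
  [0,1] "every" : S/PP
  [1,3] PP   >
    [1,2] "no" : PP/S
    [2,3] "a" : S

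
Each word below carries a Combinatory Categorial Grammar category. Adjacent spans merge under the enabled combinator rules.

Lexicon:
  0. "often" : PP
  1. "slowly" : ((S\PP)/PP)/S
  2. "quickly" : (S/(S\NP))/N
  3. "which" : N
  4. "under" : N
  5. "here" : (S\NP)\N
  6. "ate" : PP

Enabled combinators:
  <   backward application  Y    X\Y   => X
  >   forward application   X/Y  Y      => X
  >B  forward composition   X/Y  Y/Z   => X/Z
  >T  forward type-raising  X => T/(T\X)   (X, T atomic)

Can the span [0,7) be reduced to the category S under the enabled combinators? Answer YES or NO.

YES

[0,7] S   <
  [0,1] "often" : PP
  [1,7] S\PP   >
    [1,6] (S\PP)/PP   >
      [1,2] "slowly" : ((S\PP)/PP)/S
      [2,6] S   >
        [2,4] S/(S\NP)   >
          [2,3] "quickly" : (S/(S\NP))/N
          [3,4] "which" : N
        [4,6] S\NP   <
          [4,5] "under" : N
          [5,6] "here" : (S\NP)\N
    [6,7] "ate" : PP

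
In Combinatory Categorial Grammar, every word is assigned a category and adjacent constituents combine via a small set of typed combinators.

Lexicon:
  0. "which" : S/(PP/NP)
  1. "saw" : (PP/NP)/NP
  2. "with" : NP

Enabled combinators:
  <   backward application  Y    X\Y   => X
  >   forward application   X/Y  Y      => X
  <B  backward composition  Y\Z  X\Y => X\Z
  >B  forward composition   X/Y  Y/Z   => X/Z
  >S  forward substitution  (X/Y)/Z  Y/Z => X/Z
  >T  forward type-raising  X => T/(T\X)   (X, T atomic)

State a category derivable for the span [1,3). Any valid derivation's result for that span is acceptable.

[0,3] S   >
  [0,1] "which" : S/(PP/NP)
  [1,3] PP/NP   >
    [1,2] "saw" : (PP/NP)/NP
    [2,3] "with" : NP

PP/NP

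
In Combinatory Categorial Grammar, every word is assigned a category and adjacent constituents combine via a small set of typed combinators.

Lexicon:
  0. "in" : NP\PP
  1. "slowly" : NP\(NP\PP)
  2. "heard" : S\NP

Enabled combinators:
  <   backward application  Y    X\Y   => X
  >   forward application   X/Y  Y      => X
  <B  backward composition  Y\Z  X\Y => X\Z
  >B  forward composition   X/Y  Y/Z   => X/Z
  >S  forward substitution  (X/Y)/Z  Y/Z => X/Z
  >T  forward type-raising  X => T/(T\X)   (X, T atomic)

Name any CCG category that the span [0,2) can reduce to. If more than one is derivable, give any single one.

[0,3] S   <
  [0,2] NP   <
    [0,1] "in" : NP\PP
    [1,2] "slowly" : NP\(NP\PP)
  [2,3] "heard" : S\NP

NP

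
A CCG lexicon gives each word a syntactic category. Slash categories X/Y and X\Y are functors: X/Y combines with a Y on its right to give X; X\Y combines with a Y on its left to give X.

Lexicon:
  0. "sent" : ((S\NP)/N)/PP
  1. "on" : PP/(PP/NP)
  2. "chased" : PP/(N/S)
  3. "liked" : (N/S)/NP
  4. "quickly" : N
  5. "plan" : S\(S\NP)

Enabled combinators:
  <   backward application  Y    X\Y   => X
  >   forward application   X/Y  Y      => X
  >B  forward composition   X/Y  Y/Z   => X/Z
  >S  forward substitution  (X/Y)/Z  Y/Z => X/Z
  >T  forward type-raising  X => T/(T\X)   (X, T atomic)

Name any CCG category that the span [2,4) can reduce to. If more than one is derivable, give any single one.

PP/NP

[0,6] S   <
  [0,5] S\NP   >
    [0,4] (S\NP)/N   >
      [0,1] "sent" : ((S\NP)/N)/PP
      [1,4] PP   >
        [1,2] "on" : PP/(PP/NP)
        [2,4] PP/NP   >B
          [2,3] "chased" : PP/(N/S)
          [3,4] "liked" : (N/S)/NP
    [4,5] "quickly" : N
  [5,6] "plan" : S\(S\NP)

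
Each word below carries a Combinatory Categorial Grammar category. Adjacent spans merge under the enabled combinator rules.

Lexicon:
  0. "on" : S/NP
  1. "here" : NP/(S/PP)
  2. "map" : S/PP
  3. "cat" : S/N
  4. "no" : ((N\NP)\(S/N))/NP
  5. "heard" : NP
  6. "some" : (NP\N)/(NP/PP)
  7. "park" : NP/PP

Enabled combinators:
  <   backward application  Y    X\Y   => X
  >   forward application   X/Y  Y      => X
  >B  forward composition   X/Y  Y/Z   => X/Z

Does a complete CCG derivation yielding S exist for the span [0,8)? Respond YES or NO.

[0,8] S   >
  [0,1] "on" : S/NP
  [1,8] NP   <
    [1,6] N   <
      [1,3] NP   >
        [1,2] "here" : NP/(S/PP)
        [2,3] "map" : S/PP
      [3,6] N\NP   <
        [3,4] "cat" : S/N
        [4,6] (N\NP)\(S/N)   >
          [4,5] "no" : ((N\NP)\(S/N))/NP
          [5,6] "heard" : NP
    [6,8] NP\N   >
      [6,7] "some" : (NP\N)/(NP/PP)
      [7,8] "park" : NP/PP

YES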